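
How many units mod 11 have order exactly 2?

1

φ(11) = 11 − 1 = 10 = 2 · 5.
(Z/11Z)^× is cyclic (|G| = 10); a cyclic group of order m has exactly φ(d) elements of each order d | m, and none otherwise.
2 | 10, and φ(2) = 2 − 1 = 1.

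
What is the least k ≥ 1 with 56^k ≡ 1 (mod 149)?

Since 56 ∈ (Z/149Z)^×, its order divides φ(149) = 149 − 1 = 148 = 2^2 · 37.
Divisors of 148: 1, 2, 4, 37, 74, 148.
Compute 56^d (mod 149) for the divisors d until we hit 1:
56^1 ≡ 56 (mod 149)
56^2 ≡ 7 (mod 149)
56^4 ≡ 49 (mod 149)
56^37 ≡ 105 (mod 149)
56^74 ≡ 148 (mod 149)
56^148 ≡ 1 (mod 149) ✓
So ord_149(56) = 148.

148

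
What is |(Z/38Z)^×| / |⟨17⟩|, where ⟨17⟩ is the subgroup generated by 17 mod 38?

2

Since 17 ∈ (Z/38Z)^×, its order divides φ(38) = φ(2)·φ(19) = 1·18 = 18 = 2 · 3^2.
Divisors of 18: 1, 2, 3, 6, 9, 18.
Check 17^d mod 38 for each divisor in increasing order:
17^1 ≡ 17
17^2 ≡ 23
17^3 ≡ 11
17^6 ≡ 7
17^9 ≡ 1
So ord_38(17) = 9, hence |⟨17⟩| = 9.
[(Z/38Z)^× : ⟨17⟩] = 18/9 = 2.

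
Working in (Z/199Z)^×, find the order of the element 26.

99

The order of 26 must divide φ(199) = 199 − 1 = 198 = 2 · 3^2 · 11.
Divisors of 198: 1, 2, 3, 6, 9, 11, 18, 22, 33, 66, 99, 198.
Test each divisor d:
26^1 ≡ 26 (mod 199)
26^2 ≡ 79 (mod 199)
26^3 ≡ 64 (mod 199)
26^6 ≡ 116 (mod 199)
26^9 ≡ 61 (mod 199)
26^11 ≡ 43 (mod 199)
26^18 ≡ 139 (mod 199)
26^22 ≡ 58 (mod 199)
26^33 ≡ 106 (mod 199)
26^66 ≡ 92 (mod 199)
26^99 ≡ 1 (mod 199) ✓
The smallest such exponent is 99, so the order of 26 is 99.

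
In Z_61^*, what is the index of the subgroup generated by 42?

4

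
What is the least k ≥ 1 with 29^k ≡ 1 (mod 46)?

11

The order of 29 must divide φ(46) = φ(2)·φ(23) = 1·22 = 22 = 2 · 11.
Divisors of 22: 1, 2, 11, 22.
Check 29^d mod 46 for each divisor in increasing order:
29^1 ≡ 29 (mod 46)
29^2 ≡ 13 (mod 46)
29^11 ≡ 1 (mod 46) ✓
Therefore the multiplicative order of 29 modulo 46 is 11.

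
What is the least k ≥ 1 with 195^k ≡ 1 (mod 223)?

74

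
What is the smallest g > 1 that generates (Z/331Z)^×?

3

φ(331) = 331 − 1 = 330 = 2 · 3 · 5 · 11.
Test candidates g = 2, 3, … against the prime factors q ∈ {2, 3, 5, 11} of φ(331): g is a generator iff g^(330/q) ≢ 1 for every such q.
g = 2: 2^165 ≡ 330; 2^110 ≡ 299; 2^66 ≡ 64; 2^30 ≡ 1 — hits 1, so not a primitive root.
g = 3: 3^165 ≡ 330; 3^110 ≡ 299; 3^66 ≡ 64; 3^30 ≡ 270 — none is 1, so 3 is a primitive root.
The smallest primitive root modulo 331 is 3.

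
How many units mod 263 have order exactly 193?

0

φ(263) = 263 − 1 = 262 = 2 · 131.
In a cyclic group of order 262, there are φ(d) elements of order d for each divisor d of 262, and zero for non-divisors.
Since 193 ∤ 262, the count is 0.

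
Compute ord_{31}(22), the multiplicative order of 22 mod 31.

ord(22) | φ(31) = 31 − 1 = 30 = 2 · 3 · 5.
Divisors of 30: 1, 2, 3, 5, 6, 10, 15, 30.
Compute 22^d (mod 31) for the divisors d until we hit 1:
22^1 ≡ 22
22^2 ≡ 19
22^3 ≡ 15
22^5 ≡ 6
22^6 ≡ 8
22^10 ≡ 5
22^15 ≡ 30
22^30 ≡ 1
So ord_31(22) = 30.

30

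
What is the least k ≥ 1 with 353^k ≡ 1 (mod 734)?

ord(353) | φ(734) = φ(2)·φ(367) = 1·366 = 366 = 2 · 3 · 61.
Divisors of 366: 1, 2, 3, 6, 61, 122, 183, 366.
Evaluate successive powers at the divisors of 366:
353^1 ≡ 353 (mod 734)
353^2 ≡ 563 (mod 734)
353^3 ≡ 559 (mod 734)
353^6 ≡ 531 (mod 734)
353^61 ≡ 651 (mod 734)
353^122 ≡ 283 (mod 734)
353^183 ≡ 733 (mod 734)
353^366 ≡ 1 (mod 734) ✓
The smallest such exponent is 366, so the order of 353 is 366.

366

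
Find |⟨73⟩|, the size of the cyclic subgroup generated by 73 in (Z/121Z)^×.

110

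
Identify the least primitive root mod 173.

2

φ(173) = 173 − 1 = 172 = 2^2 · 43.
g is a primitive root iff g^(172/q) ≢ 1 (mod 173) for each prime q ∈ {2, 43}.
g = 2: 2^86 ≡ 172; 2^4 ≡ 16 — none is 1, so 2 is a primitive root.
The smallest primitive root modulo 173 is 2.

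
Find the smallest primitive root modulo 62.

φ(62) = φ(2)·φ(31) = 1·30 = 30 = 2 · 3 · 5.
Test candidates g = 2, 3, … against the prime factors q ∈ {2, 3, 5} of φ(62): g is a generator iff g^(30/q) ≢ 1 for every such q.
g = 2: gcd(2, 62) = 2 > 1, not a unit — skip.
g = 3: 3^15 ≡ 61; 3^10 ≡ 25; 3^6 ≡ 47 — none is 1, so 3 is a primitive root.
Hence the least primitive root of 62 is 3.

3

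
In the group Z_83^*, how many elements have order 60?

0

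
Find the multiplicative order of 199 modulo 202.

100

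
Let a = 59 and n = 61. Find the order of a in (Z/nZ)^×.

ord(59) | φ(61) = 61 − 1 = 60 = 2^2 · 3 · 5.
Divisors of 60: 1, 2, 3, 4, 5, 6, 10, 12, 15, 20, 30, 60.
Test each divisor d:
59^1 ≡ 59 (mod 61)
59^2 ≡ 4 (mod 61)
59^3 ≡ 53 (mod 61)
59^4 ≡ 16 (mod 61)
59^5 ≡ 29 (mod 61)
59^6 ≡ 3 (mod 61)
59^10 ≡ 48 (mod 61)
59^12 ≡ 9 (mod 61)
59^15 ≡ 50 (mod 61)
59^20 ≡ 47 (mod 61)
59^30 ≡ 60 (mod 61)
59^60 ≡ 1 (mod 61) ✓
Therefore the multiplicative order of 59 modulo 61 is 60.

60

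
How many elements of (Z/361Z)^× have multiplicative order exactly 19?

18

φ(361) = φ(19^2) = 19·(19−1) = 342 = 2 · 3^2 · 19.
In a cyclic group of order 342, there are φ(d) elements of order d for each divisor d of 342, and zero for non-divisors.
19 | 342, and φ(19) = 19 − 1 = 18.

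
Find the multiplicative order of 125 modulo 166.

82

ord(125) | φ(166) = φ(2)·φ(83) = 1·82 = 82 = 2 · 41.
Divisors of 82: 1, 2, 41, 82.
Test each divisor d:
125^1 ≡ 125 (mod 166)
125^2 ≡ 21 (mod 166)
125^41 ≡ 165 (mod 166)
125^82 ≡ 1 (mod 166) ✓
Hence ord(125) = 82.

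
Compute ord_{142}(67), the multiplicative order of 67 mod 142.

Since 67 ∈ (Z/142Z)^×, its order divides φ(142) = φ(2)·φ(71) = 1·70 = 70 = 2 · 5 · 7.
Divisors of 70: 1, 2, 5, 7, 10, 14, 35, 70.
Evaluate successive powers at the divisors of 70:
67^1 ≡ 67 (mod 142)
67^2 ≡ 87 (mod 142)
67^5 ≡ 41 (mod 142)
67^7 ≡ 17 (mod 142)
67^10 ≡ 119 (mod 142)
67^14 ≡ 5 (mod 142)
67^35 ≡ 141 (mod 142)
67^70 ≡ 1 (mod 142) ✓
So ord_142(67) = 70.

70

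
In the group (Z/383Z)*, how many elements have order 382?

190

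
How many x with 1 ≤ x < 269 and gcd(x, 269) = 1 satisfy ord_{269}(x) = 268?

φ(269) = 269 − 1 = 268 = 2^2 · 67.
Since (Z/269Z)^× is cyclic of order 268, the number of elements of order d is φ(d) when d | 268 and 0 otherwise.
268 = 2^2 · 67 divides 268, and φ(268) = 132.

132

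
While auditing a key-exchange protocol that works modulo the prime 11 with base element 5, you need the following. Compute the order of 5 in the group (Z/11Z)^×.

5

The order of 5 must divide φ(11) = 11 − 1 = 10 = 2 · 5.
Divisors of 10: 1, 2, 5, 10.
Test each divisor d:
5^1 ≡ 5
5^2 ≡ 3
5^5 ≡ 1
Hence ord(5) = 5.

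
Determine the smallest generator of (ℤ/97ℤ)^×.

φ(97) = 97 − 1 = 96 = 2^5 · 3.
Test candidates g = 2, 3, … against the prime factors q ∈ {2, 3} of φ(97): g is a generator iff g^(96/q) ≢ 1 for every such q.
g = 2: 2^48 ≡ 1 — hits 1, so not a primitive root.
g = 3: 3^48 ≡ 1 — hits 1, so not a primitive root.
g = 4: 4^48 ≡ 1 — hits 1, so not a primitive root.
g = 5: 5^48 ≡ 96; 5^32 ≡ 35 — none is 1, so 5 is a primitive root.
So 5 is the smallest generator of (Z/97Z)^×.

5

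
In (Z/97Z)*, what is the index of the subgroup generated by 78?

3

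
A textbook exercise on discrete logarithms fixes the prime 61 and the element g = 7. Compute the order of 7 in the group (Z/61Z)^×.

60

ord(7) | φ(61) = 61 − 1 = 60 = 2^2 · 3 · 5.
Divisors of 60: 1, 2, 3, 4, 5, 6, 10, 12, 15, 20, 30, 60.
Evaluate successive powers at the divisors of 60:
7^1 ≡ 7
7^2 ≡ 49
7^3 ≡ 38
7^4 ≡ 22
7^5 ≡ 32
7^6 ≡ 41
7^10 ≡ 48
7^12 ≡ 34
7^15 ≡ 11
7^20 ≡ 47
7^30 ≡ 60
7^60 ≡ 1
Hence ord(7) = 60.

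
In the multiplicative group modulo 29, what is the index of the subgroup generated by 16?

ord(16) | φ(29) = 29 − 1 = 28 = 2^2 · 7.
Divisors of 28: 1, 2, 4, 7, 14, 28.
Compute 16^d (mod 29) for the divisors d until we hit 1:
16^1 ≡ 16 (mod 29)
16^2 ≡ 24 (mod 29)
16^4 ≡ 25 (mod 29)
16^7 ≡ 1 (mod 29) ✓
The order of 16 is 7, so the subgroup it generates has 7 elements.
The index is φ(29) / ord(16) = 28 / 7 = 4.

4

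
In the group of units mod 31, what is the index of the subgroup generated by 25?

10

By Lagrange's theorem, ord_31(25) divides φ(31) = 31 − 1 = 30 = 2 · 3 · 5.
Divisors of 30: 1, 2, 3, 5, 6, 10, 15, 30.
Check 25^d mod 31 for each divisor in increasing order:
25^1 ≡ 25 (mod 31)
25^2 ≡ 5 (mod 31)
25^3 ≡ 1 (mod 31) ✓
So ord_31(25) = 3, hence |⟨25⟩| = 3.
[(Z/31Z)^× : ⟨25⟩] = 30/3 = 10.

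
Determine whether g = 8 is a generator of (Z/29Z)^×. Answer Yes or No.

Yes

φ(29) = 29 − 1 = 28 = 2^2 · 7.
It suffices to check that the order of 8 is not a proper divisor of 28: compute 8^(28/q) for q ∈ {2, 7}.
8^14 ≡ 28 (mod 29)  [q = 2: ≢ 1 ✓]
8^4 ≡ 7 (mod 29)  [q = 7: ≢ 1 ✓]
All checks pass, so 8 has order 28 and is a primitive root modulo 29.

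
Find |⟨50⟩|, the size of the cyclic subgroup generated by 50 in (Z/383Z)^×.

191

The order of 50 must divide φ(383) = 383 − 1 = 382 = 2 · 191.
Divisors of 382: 1, 2, 191, 382.
Test each divisor d:
50^1 ≡ 50 (mod 383)
50^2 ≡ 202 (mod 383)
50^191 ≡ 1 (mod 383) ✓
Hence ord(50) = 191.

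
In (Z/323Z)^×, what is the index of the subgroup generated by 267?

By Lagrange's theorem, ord_323(267) divides φ(323) = φ(17·19) = (17−1)·(19−1) = 16·18 = 288 = 2^5 · 3^2.
Divisors of 288: 1, 2, 3, 4, 6, 8, 9, 12, 16, 18, 24, 32, 36, 48, 72, 96, 144, 288.
Check 267^d mod 323 for each divisor in increasing order:
267^1 ≡ 267 (mod 323)
267^2 ≡ 229 (mod 323)
267^3 ≡ 96 (mod 323)
267^4 ≡ 115 (mod 323)
267^6 ≡ 172 (mod 323)
267^8 ≡ 305 (mod 323)
267^9 ≡ 39 (mod 323)
267^12 ≡ 191 (mod 323)
267^16 ≡ 1 (mod 323) ✓
So ord_323(267) = 16, hence |⟨267⟩| = 16.
[(Z/323Z)^× : ⟨267⟩] = 288/16 = 18.

18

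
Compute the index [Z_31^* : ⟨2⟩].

6

The order of 2 must divide φ(31) = 31 − 1 = 30 = 2 · 3 · 5.
Divisors of 30: 1, 2, 3, 5, 6, 10, 15, 30.
Check 2^d mod 31 for each divisor in increasing order:
2^1 ≡ 2 (mod 31)
2^2 ≡ 4 (mod 31)
2^3 ≡ 8 (mod 31)
2^5 ≡ 1 (mod 31) ✓
So ord_31(2) = 5, hence |⟨2⟩| = 5.
The index is φ(31) / ord(2) = 30 / 5 = 6.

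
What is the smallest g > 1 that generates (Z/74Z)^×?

5

φ(74) = φ(2)·φ(37) = 1·36 = 36 = 2^2 · 3^2.
Test candidates g = 2, 3, … against the prime factors q ∈ {2, 3} of φ(74): g is a generator iff g^(36/q) ≢ 1 for every such q.
g = 2: gcd(2, 74) = 2 > 1, not a unit — skip.
g = 3: 3^18 ≡ 1 — hits 1, so not a primitive root.
g = 4: gcd(4, 74) = 2 > 1, not a unit — skip.
g = 5: 5^18 ≡ 73; 5^12 ≡ 47 — none is 1, so 5 is a primitive root.
So 5 is the smallest generator of (Z/74Z)^×.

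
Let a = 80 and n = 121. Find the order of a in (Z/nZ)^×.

55

By Lagrange's theorem, ord_121(80) divides φ(121) = φ(11^2) = 11·(11−1) = 110 = 2 · 5 · 11.
Divisors of 110: 1, 2, 5, 10, 11, 22, 55, 110.
Check 80^d mod 121 for each divisor in increasing order:
80^1 ≡ 80
80^2 ≡ 108
80^5 ≡ 89
80^10 ≡ 56
80^11 ≡ 3
80^22 ≡ 9
80^55 ≡ 1
Therefore the multiplicative order of 80 modulo 121 is 55.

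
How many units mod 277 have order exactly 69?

44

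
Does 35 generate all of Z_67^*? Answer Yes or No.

No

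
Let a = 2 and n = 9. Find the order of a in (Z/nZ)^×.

6

Since 2 ∈ (Z/9Z)^×, its order divides φ(9) = φ(3^2) = 3·(3−1) = 6 = 2 · 3.
Divisors of 6: 1, 2, 3, 6.
Compute 2^d (mod 9) for the divisors d until we hit 1:
2^1 ≡ 2 (mod 9)
2^2 ≡ 4 (mod 9)
2^3 ≡ 8 (mod 9)
2^6 ≡ 1 (mod 9) ✓
Therefore the multiplicative order of 2 modulo 9 is 6.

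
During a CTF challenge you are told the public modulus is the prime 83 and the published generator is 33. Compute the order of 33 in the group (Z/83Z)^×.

ord(33) | φ(83) = 83 − 1 = 82 = 2 · 41.
Divisors of 82: 1, 2, 41, 82.
Evaluate successive powers at the divisors of 82:
33^1 ≡ 33 (mod 83)
33^2 ≡ 10 (mod 83)
33^41 ≡ 1 (mod 83) ✓
So ord_83(33) = 41.

41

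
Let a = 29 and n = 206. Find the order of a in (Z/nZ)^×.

51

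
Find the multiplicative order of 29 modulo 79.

The order of 29 must divide φ(79) = 79 − 1 = 78 = 2 · 3 · 13.
Divisors of 78: 1, 2, 3, 6, 13, 26, 39, 78.
Evaluate successive powers at the divisors of 78:
29^1 ≡ 29 (mod 79)
29^2 ≡ 51 (mod 79)
29^3 ≡ 57 (mod 79)
29^6 ≡ 10 (mod 79)
29^13 ≡ 56 (mod 79)
29^26 ≡ 55 (mod 79)
29^39 ≡ 78 (mod 79)
29^78 ≡ 1 (mod 79) ✓
Hence ord(29) = 78.

78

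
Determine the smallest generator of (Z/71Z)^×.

7

φ(71) = 71 − 1 = 70 = 2 · 5 · 7.
g is a primitive root iff g^(70/q) ≢ 1 (mod 71) for each prime q ∈ {2, 5, 7}.
g = 2: 2^35 ≡ 1 — hits 1, so not a primitive root.
g = 3: 3^35 ≡ 1 — hits 1, so not a primitive root.
g = 4: 4^35 ≡ 1 — hits 1, so not a primitive root.
g = 5: 5^35 ≡ 1 — hits 1, so not a primitive root.
g = 6: 6^35 ≡ 1 — hits 1, so not a primitive root.
g = 7: 7^35 ≡ 70; 7^14 ≡ 54; 7^10 ≡ 45 — none is 1, so 7 is a primitive root.
Hence the least primitive root of 71 is 7.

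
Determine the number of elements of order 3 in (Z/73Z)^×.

φ(73) = 73 − 1 = 72 = 2^3 · 3^2.
(Z/73Z)^× is cyclic (|G| = 72); a cyclic group of order m has exactly φ(d) elements of each order d | m, and none otherwise.
3 | 72, and φ(3) = 3 − 1 = 2.

2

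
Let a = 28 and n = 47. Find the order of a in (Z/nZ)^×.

23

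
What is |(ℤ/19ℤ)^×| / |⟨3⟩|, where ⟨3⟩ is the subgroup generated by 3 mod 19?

1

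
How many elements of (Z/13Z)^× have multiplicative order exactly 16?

φ(13) = 13 − 1 = 12 = 2^2 · 3.
Since (Z/13Z)^× is cyclic of order 12, the number of elements of order d is φ(d) when d | 12 and 0 otherwise.
Since 16 ∤ 12, the count is 0.

0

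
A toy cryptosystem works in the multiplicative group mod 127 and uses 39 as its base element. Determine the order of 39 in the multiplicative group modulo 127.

ord(39) | φ(127) = 127 − 1 = 126 = 2 · 3^2 · 7.
Divisors of 126: 1, 2, 3, 6, 7, 9, 14, 18, 21, 42, 63, 126.
Evaluate successive powers at the divisors of 126:
39^1 ≡ 39
39^2 ≡ 124
39^3 ≡ 10
39^6 ≡ 100
39^7 ≡ 90
39^9 ≡ 111
39^14 ≡ 99
39^18 ≡ 2
39^21 ≡ 20
39^42 ≡ 19
39^63 ≡ 126
39^126 ≡ 1
Therefore the multiplicative order of 39 modulo 127 is 126.

126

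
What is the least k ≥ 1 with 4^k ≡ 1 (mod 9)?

The order of 4 must divide φ(9) = φ(3^2) = 3·(3−1) = 6 = 2 · 3.
Divisors of 6: 1, 2, 3, 6.
Check 4^d mod 9 for each divisor in increasing order:
4^1 ≡ 4 (mod 9)
4^2 ≡ 7 (mod 9)
4^3 ≡ 1 (mod 9) ✓
Therefore the multiplicative order of 4 modulo 9 is 3.

3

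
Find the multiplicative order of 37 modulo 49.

The order of 37 must divide φ(49) = φ(7^2) = 7·(7−1) = 42 = 2 · 3 · 7.
Divisors of 42: 1, 2, 3, 6, 7, 14, 21, 42.
Evaluate successive powers at the divisors of 42:
37^1 ≡ 37 (mod 49)
37^2 ≡ 46 (mod 49)
37^3 ≡ 36 (mod 49)
37^6 ≡ 22 (mod 49)
37^7 ≡ 30 (mod 49)
37^14 ≡ 18 (mod 49)
37^21 ≡ 1 (mod 49) ✓
Therefore the multiplicative order of 37 modulo 49 is 21.

21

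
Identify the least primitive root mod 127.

3

φ(127) = 127 − 1 = 126 = 2 · 3^2 · 7.
Test candidates g = 2, 3, … against the prime factors q ∈ {2, 3, 7} of φ(127): g is a generator iff g^(126/q) ≢ 1 for every such q.
g = 2: 2^63 ≡ 1 — hits 1, so not a primitive root.
g = 3: 3^63 ≡ 126; 3^42 ≡ 107; 3^18 ≡ 4 — none is 1, so 3 is a primitive root.
Hence the least primitive root of 127 is 3.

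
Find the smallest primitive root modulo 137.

φ(137) = 137 − 1 = 136 = 2^3 · 17.
g is a primitive root iff g^(136/q) ≢ 1 (mod 137) for each prime q ∈ {2, 17}.
g = 2: 2^68 ≡ 1 — hits 1, so not a primitive root.
g = 3: 3^68 ≡ 136; 3^8 ≡ 122 — none is 1, so 3 is a primitive root.
So 3 is the smallest generator of (Z/137Z)^×.

3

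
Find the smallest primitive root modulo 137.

φ(137) = 137 − 1 = 136 = 2^3 · 17.
g is a primitive root iff g^(136/q) ≢ 1 (mod 137) for each prime q ∈ {2, 17}.
g = 2: 2^68 ≡ 1 — hits 1, so not a primitive root.
g = 3: 3^68 ≡ 136; 3^8 ≡ 122 — none is 1, so 3 is a primitive root.
Hence the least primitive root of 137 is 3.

3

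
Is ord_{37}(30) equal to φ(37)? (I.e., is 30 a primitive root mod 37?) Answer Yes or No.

No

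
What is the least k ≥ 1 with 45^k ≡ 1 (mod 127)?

126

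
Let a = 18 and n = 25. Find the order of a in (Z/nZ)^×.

Since 18 ∈ (Z/25Z)^×, its order divides φ(25) = φ(5^2) = 5·(5−1) = 20 = 2^2 · 5.
Divisors of 20: 1, 2, 4, 5, 10, 20.
Evaluate successive powers at the divisors of 20:
18^1 ≡ 18 (mod 25)
18^2 ≡ 24 (mod 25)
18^4 ≡ 1 (mod 25) ✓
So ord_25(18) = 4.

4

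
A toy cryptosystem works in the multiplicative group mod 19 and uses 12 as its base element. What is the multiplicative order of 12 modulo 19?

Since 12 ∈ (Z/19Z)^×, its order divides φ(19) = 19 − 1 = 18 = 2 · 3^2.
Divisors of 18: 1, 2, 3, 6, 9, 18.
Test each divisor d:
12^1 ≡ 12 (mod 19)
12^2 ≡ 11 (mod 19)
12^3 ≡ 18 (mod 19)
12^6 ≡ 1 (mod 19) ✓
So ord_19(12) = 6.

6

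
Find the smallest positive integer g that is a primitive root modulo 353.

3

φ(353) = 353 − 1 = 352 = 2^5 · 11.
Test candidates g = 2, 3, … against the prime factors q ∈ {2, 11} of φ(353): g is a generator iff g^(352/q) ≢ 1 for every such q.
g = 2: 2^176 ≡ 1 — hits 1, so not a primitive root.
g = 3: 3^176 ≡ 352; 3^32 ≡ 140 — none is 1, so 3 is a primitive root.
Hence the least primitive root of 353 is 3.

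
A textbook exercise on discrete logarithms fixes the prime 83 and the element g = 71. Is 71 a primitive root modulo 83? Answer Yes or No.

φ(83) = 83 − 1 = 82 = 2 · 41.
An element g generates (Z/83Z)^× iff g^(82/q) ≢ 1 (mod 83) for each prime q ∈ {2, 41}.
71^41 ≡ 82 (mod 83)  [q = 2: ≢ 1 ✓]
71^2 ≡ 61 (mod 83)  [q = 41: ≢ 1 ✓]
All checks pass, so 71 has order 82 and is a primitive root modulo 83.

Yes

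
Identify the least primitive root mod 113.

φ(113) = 113 − 1 = 112 = 2^4 · 7.
g is a primitive root iff g^(112/q) ≢ 1 (mod 113) for each prime q ∈ {2, 7}.
g = 2: 2^56 ≡ 1 — hits 1, so not a primitive root.
g = 3: 3^56 ≡ 112; 3^16 ≡ 49 — none is 1, so 3 is a primitive root.
The smallest primitive root modulo 113 is 3.

3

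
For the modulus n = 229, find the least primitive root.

6

φ(229) = 229 − 1 = 228 = 2^2 · 3 · 19.
Test candidates g = 2, 3, … against the prime factors q ∈ {2, 3, 19} of φ(229): g is a generator iff g^(228/q) ≢ 1 for every such q.
g = 2: 2^114 ≡ 228; 2^76 ≡ 1 — hits 1, so not a primitive root.
g = 3: 3^114 ≡ 1 — hits 1, so not a primitive root.
g = 4: 4^114 ≡ 1 — hits 1, so not a primitive root.
g = 5: 5^114 ≡ 1 — hits 1, so not a primitive root.
g = 6: 6^114 ≡ 228; 6^76 ≡ 134; 6^12 ≡ 165 — none is 1, so 6 is a primitive root.
So 6 is the smallest generator of (Z/229Z)^×.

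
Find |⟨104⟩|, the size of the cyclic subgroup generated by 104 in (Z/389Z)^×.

388

Since 104 ∈ (Z/389Z)^×, its order divides φ(389) = 389 − 1 = 388 = 2^2 · 97.
Divisors of 388: 1, 2, 4, 97, 194, 388.
Check 104^d mod 389 for each divisor in increasing order:
104^1 ≡ 104 (mod 389)
104^2 ≡ 313 (mod 389)
104^4 ≡ 330 (mod 389)
104^97 ≡ 274 (mod 389)
104^194 ≡ 388 (mod 389)
104^388 ≡ 1 (mod 389) ✓
Hence ord(104) = 388.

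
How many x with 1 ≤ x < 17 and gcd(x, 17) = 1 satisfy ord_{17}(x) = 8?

4

φ(17) = 17 − 1 = 16 = 2^4.
In a cyclic group of order 16, there are φ(d) elements of order d for each divisor d of 16, and zero for non-divisors.
8 = 2^3 divides 16, and φ(8) = 4.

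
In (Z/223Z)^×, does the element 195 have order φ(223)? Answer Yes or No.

φ(223) = 223 − 1 = 222 = 2 · 3 · 37.
Test 195^(222/q) mod 223 for each prime factor q of 222:
195^111 ≡ 222 (mod 223)  [q = 2: ≢ 1 ✓]
195^74 ≡ 1 (mod 223)  [q = 3: ≡ 1 ✗]
195^6 ≡ 15 (mod 223)  [q = 37: ≢ 1 ✓]
195^74 ≡ 1 shows ord(195) | 74, strictly less than φ(223); not a primitive root.

No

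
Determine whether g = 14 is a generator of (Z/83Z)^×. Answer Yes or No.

Yes

φ(83) = 83 − 1 = 82 = 2 · 41.
It suffices to check that the order of 14 is not a proper divisor of 82: compute 14^(82/q) for q ∈ {2, 41}.
14^41 ≡ 82 (mod 83)  [q = 2: ≢ 1 ✓]
14^2 ≡ 30 (mod 83)  [q = 41: ≢ 1 ✓]
None equal 1, so ord_83(14) = 82: 14 is a primitive root.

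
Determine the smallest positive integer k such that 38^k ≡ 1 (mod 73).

Since 38 ∈ (Z/73Z)^×, its order divides φ(73) = 73 − 1 = 72 = 2^3 · 3^2.
Divisors of 72: 1, 2, 3, 4, 6, 8, 9, 12, 18, 24, 36, 72.
Evaluate successive powers at the divisors of 72:
38^1 ≡ 38
38^2 ≡ 57
38^3 ≡ 49
38^4 ≡ 37
38^6 ≡ 65
38^8 ≡ 55
38^9 ≡ 46
38^12 ≡ 64
38^18 ≡ 72
38^24 ≡ 8
38^36 ≡ 1
Hence ord(38) = 36.

36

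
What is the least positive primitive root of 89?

φ(89) = 89 − 1 = 88 = 2^3 · 11.
g is a primitive root iff g^(88/q) ≢ 1 (mod 89) for each prime q ∈ {2, 11}.
g = 2: 2^44 ≡ 1 — hits 1, so not a primitive root.
g = 3: 3^44 ≡ 88; 3^8 ≡ 64 — none is 1, so 3 is a primitive root.
Hence the least primitive root of 89 is 3.

3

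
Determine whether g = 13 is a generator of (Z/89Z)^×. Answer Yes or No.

Yes

φ(89) = 89 − 1 = 88 = 2^3 · 11.
Test 13^(88/q) mod 89 for each prime factor q of 88:
13^44 ≡ 88 (mod 89)  [q = 2: ≢ 1 ✓]
13^8 ≡ 64 (mod 89)  [q = 11: ≢ 1 ✓]
All checks pass, so 13 has order 88 and is a primitive root modulo 89.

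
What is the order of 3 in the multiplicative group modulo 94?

23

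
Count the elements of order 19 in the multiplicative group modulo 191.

φ(191) = 191 − 1 = 190 = 2 · 5 · 19.
(Z/191Z)^× is cyclic (|G| = 190); a cyclic group of order m has exactly φ(d) elements of each order d | m, and none otherwise.
19 | 190, and φ(19) = 19 − 1 = 18.

18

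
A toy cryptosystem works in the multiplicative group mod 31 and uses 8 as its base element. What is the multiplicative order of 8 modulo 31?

5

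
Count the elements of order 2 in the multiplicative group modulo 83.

1

φ(83) = 83 − 1 = 82 = 2 · 41.
Since (Z/83Z)^× is cyclic of order 82, the number of elements of order d is φ(d) when d | 82 and 0 otherwise.
2 | 82, and φ(2) = 2 − 1 = 1.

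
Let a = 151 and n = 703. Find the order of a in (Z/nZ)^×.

18

Since 151 ∈ (Z/703Z)^×, its order divides φ(703) = φ(19·37) = (19−1)·(37−1) = 18·36 = 648 = 2^3 · 3^4.
Divisors of 648: 1, 2, 3, 4, 6, 8, 9, 12, 18, 24, 27, 36, 54, 72, 81, 108, 162, 216, 324, 648.
Test each divisor d:
151^1 ≡ 151 (mod 703)
151^2 ≡ 305 (mod 703)
151^3 ≡ 360 (mod 703)
151^4 ≡ 229 (mod 703)
151^6 ≡ 248 (mod 703)
151^8 ≡ 419 (mod 703)
151^9 ≡ 702 (mod 703)
151^12 ≡ 343 (mod 703)
151^18 ≡ 1 (mod 703) ✓
So ord_703(151) = 18.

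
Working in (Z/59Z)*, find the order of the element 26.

Since 26 ∈ (Z/59Z)^×, its order divides φ(59) = 59 − 1 = 58 = 2 · 29.
Divisors of 58: 1, 2, 29, 58.
Evaluate successive powers at the divisors of 58:
26^1 ≡ 26
26^2 ≡ 27
26^29 ≡ 1
Hence ord(26) = 29.

29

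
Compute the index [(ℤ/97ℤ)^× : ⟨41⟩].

1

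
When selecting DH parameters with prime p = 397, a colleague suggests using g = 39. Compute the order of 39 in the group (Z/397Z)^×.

Since 39 ∈ (Z/397Z)^×, its order divides φ(397) = 397 − 1 = 396 = 2^2 · 3^2 · 11.
Divisors of 396: 1, 2, 3, 4, 6, 9, 11, 12, 18, 22, 33, 36, 44, 66, 99, 132, 198, 396.
Test each divisor d:
39^1 ≡ 39 (mod 397)
39^2 ≡ 330 (mod 397)
39^3 ≡ 166 (mod 397)
39^4 ≡ 122 (mod 397)
39^6 ≡ 163 (mod 397)
39^9 ≡ 62 (mod 397)
39^11 ≡ 213 (mod 397)
39^12 ≡ 367 (mod 397)
39^18 ≡ 271 (mod 397)
39^22 ≡ 111 (mod 397)
39^33 ≡ 220 (mod 397)
39^36 ≡ 393 (mod 397)
39^44 ≡ 14 (mod 397)
39^66 ≡ 363 (mod 397)
39^99 ≡ 63 (mod 397)
39^132 ≡ 362 (mod 397)
39^198 ≡ 396 (mod 397)
39^396 ≡ 1 (mod 397) ✓
The smallest such exponent is 396, so the order of 39 is 396.

396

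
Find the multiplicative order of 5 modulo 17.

16

By Lagrange's theorem, ord_17(5) divides φ(17) = 17 − 1 = 16 = 2^4.
Divisors of 16: 1, 2, 4, 8, 16.
Test each divisor d:
5^1 ≡ 5
5^2 ≡ 8
5^4 ≡ 13
5^8 ≡ 16
5^16 ≡ 1
Hence ord(5) = 16.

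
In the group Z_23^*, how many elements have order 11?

φ(23) = 23 − 1 = 22 = 2 · 11.
(Z/23Z)^× is cyclic (|G| = 22); a cyclic group of order m has exactly φ(d) elements of each order d | m, and none otherwise.
11 | 22, and φ(11) = 11 − 1 = 10.

10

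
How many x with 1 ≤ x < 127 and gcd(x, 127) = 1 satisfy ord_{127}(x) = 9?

6

φ(127) = 127 − 1 = 126 = 2 · 3^2 · 7.
(Z/127Z)^× is cyclic (|G| = 126); a cyclic group of order m has exactly φ(d) elements of each order d | m, and none otherwise.
9 = 3^2 divides 126, and φ(9) = 6.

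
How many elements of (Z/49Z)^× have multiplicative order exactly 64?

0

φ(49) = φ(7^2) = 7·(7−1) = 42 = 2 · 3 · 7.
Since (Z/49Z)^× is cyclic of order 42, the number of elements of order d is φ(d) when d | 42 and 0 otherwise.
Since 64 ∤ 42, the count is 0.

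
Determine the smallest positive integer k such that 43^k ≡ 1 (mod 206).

The order of 43 must divide φ(206) = φ(2)·φ(103) = 1·102 = 102 = 2 · 3 · 17.
Divisors of 102: 1, 2, 3, 6, 17, 34, 51, 102.
Test each divisor d:
43^1 ≡ 43
43^2 ≡ 201
43^3 ≡ 197
43^6 ≡ 81
43^17 ≡ 47
43^34 ≡ 149
43^51 ≡ 205
43^102 ≡ 1
Hence ord(43) = 102.

102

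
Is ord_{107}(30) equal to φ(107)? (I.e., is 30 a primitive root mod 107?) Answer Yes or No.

No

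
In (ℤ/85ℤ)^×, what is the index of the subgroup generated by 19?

The order of 19 must divide φ(85) = φ(5·17) = (5−1)·(17−1) = 4·16 = 64 = 2^6.
Divisors of 64: 1, 2, 4, 8, 16, 32, 64.
Check 19^d mod 85 for each divisor in increasing order:
19^1 ≡ 19
19^2 ≡ 21
19^4 ≡ 16
19^8 ≡ 1
So ord_85(19) = 8, hence |⟨19⟩| = 8.
[(Z/85Z)^× : ⟨19⟩] = 64/8 = 8.

8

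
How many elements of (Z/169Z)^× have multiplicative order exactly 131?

φ(169) = φ(13^2) = 13·(13−1) = 156 = 2^2 · 3 · 13.
(Z/169Z)^× is cyclic (|G| = 156); a cyclic group of order m has exactly φ(d) elements of each order d | m, and none otherwise.
131 does not divide 156, so no element of (Z/169Z)^× has order 131.

0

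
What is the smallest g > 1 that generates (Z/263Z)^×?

5

φ(263) = 263 − 1 = 262 = 2 · 131.
Test candidates g = 2, 3, … against the prime factors q ∈ {2, 131} of φ(263): g is a generator iff g^(262/q) ≢ 1 for every such q.
g = 2: 2^131 ≡ 1 — hits 1, so not a primitive root.
g = 3: 3^131 ≡ 1 — hits 1, so not a primitive root.
g = 4: 4^131 ≡ 1 — hits 1, so not a primitive root.
g = 5: 5^131 ≡ 262; 5^2 ≡ 25 — none is 1, so 5 is a primitive root.
Hence the least primitive root of 263 is 5.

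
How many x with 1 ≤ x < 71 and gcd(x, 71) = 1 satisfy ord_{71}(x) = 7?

φ(71) = 71 − 1 = 70 = 2 · 5 · 7.
In a cyclic group of order 70, there are φ(d) elements of order d for each divisor d of 70, and zero for non-divisors.
7 | 70, and φ(7) = 7 − 1 = 6.

6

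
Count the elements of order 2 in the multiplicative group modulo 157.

1

φ(157) = 157 − 1 = 156 = 2^2 · 3 · 13.
In a cyclic group of order 156, there are φ(d) elements of order d for each divisor d of 156, and zero for non-divisors.
2 | 156, and φ(2) = 2 − 1 = 1.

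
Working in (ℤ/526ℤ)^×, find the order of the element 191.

262

ord(191) | φ(526) = φ(2)·φ(263) = 1·262 = 262 = 2 · 131.
Divisors of 262: 1, 2, 131, 262.
Compute 191^d (mod 526) for the divisors d until we hit 1:
191^1 ≡ 191 (mod 526)
191^2 ≡ 187 (mod 526)
191^131 ≡ 525 (mod 526)
191^262 ≡ 1 (mod 526) ✓
So ord_526(191) = 262.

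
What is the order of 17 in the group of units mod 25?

By Lagrange's theorem, ord_25(17) divides φ(25) = φ(5^2) = 5·(5−1) = 20 = 2^2 · 5.
Divisors of 20: 1, 2, 4, 5, 10, 20.
Test each divisor d:
17^1 ≡ 17
17^2 ≡ 14
17^4 ≡ 21
17^5 ≡ 7
17^10 ≡ 24
17^20 ≡ 1
So ord_25(17) = 20.

20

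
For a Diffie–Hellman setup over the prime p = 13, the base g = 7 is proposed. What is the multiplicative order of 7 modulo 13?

12

Since 7 ∈ (Z/13Z)^×, its order divides φ(13) = 13 − 1 = 12 = 2^2 · 3.
Divisors of 12: 1, 2, 3, 4, 6, 12.
Test each divisor d:
7^1 ≡ 7 (mod 13)
7^2 ≡ 10 (mod 13)
7^3 ≡ 5 (mod 13)
7^4 ≡ 9 (mod 13)
7^6 ≡ 12 (mod 13)
7^12 ≡ 1 (mod 13) ✓
Therefore the multiplicative order of 7 modulo 13 is 12.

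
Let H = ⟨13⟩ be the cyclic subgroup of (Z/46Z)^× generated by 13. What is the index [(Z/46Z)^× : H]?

ord(13) | φ(46) = φ(2)·φ(23) = 1·22 = 22 = 2 · 11.
Divisors of 22: 1, 2, 11, 22.
Evaluate successive powers at the divisors of 22:
13^1 ≡ 13 (mod 46)
13^2 ≡ 31 (mod 46)
13^11 ≡ 1 (mod 46) ✓
Thus |⟨13⟩| = ord(13) = 11.
Index = |(Z/46Z)^×| / |⟨13⟩| = 22 / 11 = 2.

2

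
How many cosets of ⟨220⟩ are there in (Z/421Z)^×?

4

Since 220 ∈ (Z/421Z)^×, its order divides φ(421) = 421 − 1 = 420 = 2^2 · 3 · 5 · 7.
Divisors of 420: 1, 2, 3, 4, 5, 6, 7, 10, 12, 14, 15, 20, 21, 28, 30, 35, 42, 60, 70, 84, 105, 140, 210, 420.
Check 220^d mod 421 for each divisor in increasing order:
220^1 ≡ 220
220^2 ≡ 406
220^3 ≡ 68
220^4 ≡ 225
220^5 ≡ 243
220^6 ≡ 414
220^7 ≡ 144
220^10 ≡ 109
220^12 ≡ 49
220^14 ≡ 107
220^15 ≡ 385
220^20 ≡ 93
220^21 ≡ 252
220^28 ≡ 82
220^30 ≡ 33
220^35 ≡ 20
220^42 ≡ 354
220^60 ≡ 247
220^70 ≡ 400
220^84 ≡ 279
220^105 ≡ 1
The order of 220 is 105, so the subgroup it generates has 105 elements.
Index = |(Z/421Z)^×| / |⟨220⟩| = 420 / 105 = 4.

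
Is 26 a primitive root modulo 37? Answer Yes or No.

No

φ(37) = 37 − 1 = 36 = 2^2 · 3^2.
An element g generates (Z/37Z)^× iff g^(36/q) ≢ 1 (mod 37) for each prime q ∈ {2, 3}.
26^18 ≡ 1 (mod 37)  [q = 2: ≡ 1 ✗]
26^12 ≡ 1 (mod 37)  [q = 3: ≡ 1 ✗]
26^18 ≡ 1 shows ord(26) | 18, strictly less than φ(37); not a primitive root.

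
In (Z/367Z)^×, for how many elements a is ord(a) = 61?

60

φ(367) = 367 − 1 = 366 = 2 · 3 · 61.
(Z/367Z)^× is cyclic (|G| = 366); a cyclic group of order m has exactly φ(d) elements of each order d | m, and none otherwise.
61 | 366, and φ(61) = 61 − 1 = 60.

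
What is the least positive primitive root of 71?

φ(71) = 71 − 1 = 70 = 2 · 5 · 7.
g is a primitive root iff g^(70/q) ≢ 1 (mod 71) for each prime q ∈ {2, 5, 7}.
g = 2: 2^35 ≡ 1 — hits 1, so not a primitive root.
g = 3: 3^35 ≡ 1 — hits 1, so not a primitive root.
g = 4: 4^35 ≡ 1 — hits 1, so not a primitive root.
g = 5: 5^35 ≡ 1 — hits 1, so not a primitive root.
g = 6: 6^35 ≡ 1 — hits 1, so not a primitive root.
g = 7: 7^35 ≡ 70; 7^14 ≡ 54; 7^10 ≡ 45 — none is 1, so 7 is a primitive root.
Hence the least primitive root of 71 is 7.

7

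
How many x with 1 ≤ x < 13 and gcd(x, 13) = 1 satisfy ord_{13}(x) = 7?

0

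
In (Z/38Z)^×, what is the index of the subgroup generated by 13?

By Lagrange's theorem, ord_38(13) divides φ(38) = φ(2)·φ(19) = 1·18 = 18 = 2 · 3^2.
Divisors of 18: 1, 2, 3, 6, 9, 18.
Test each divisor d:
13^1 ≡ 13
13^2 ≡ 17
13^3 ≡ 31
13^6 ≡ 11
13^9 ≡ 37
13^18 ≡ 1
The order of 13 is 18, so the subgroup it generates has 18 elements.
Index = |(Z/38Z)^×| / |⟨13⟩| = 18 / 18 = 1.

1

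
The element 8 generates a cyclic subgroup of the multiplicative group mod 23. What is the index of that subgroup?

The order of 8 must divide φ(23) = 23 − 1 = 22 = 2 · 11.
Divisors of 22: 1, 2, 11, 22.
Evaluate successive powers at the divisors of 22:
8^1 ≡ 8 (mod 23)
8^2 ≡ 18 (mod 23)
8^11 ≡ 1 (mod 23) ✓
So ord_23(8) = 11, hence |⟨8⟩| = 11.
Index = |(Z/23Z)^×| / |⟨8⟩| = 22 / 11 = 2.

2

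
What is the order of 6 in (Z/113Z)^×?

112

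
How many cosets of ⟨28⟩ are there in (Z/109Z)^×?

Since 28 ∈ (Z/109Z)^×, its order divides φ(109) = 109 − 1 = 108 = 2^2 · 3^3.
Divisors of 108: 1, 2, 3, 4, 6, 9, 12, 18, 27, 36, 54, 108.
Check 28^d mod 109 for each divisor in increasing order:
28^1 ≡ 28
28^2 ≡ 21
28^3 ≡ 43
28^4 ≡ 5
28^6 ≡ 105
28^9 ≡ 46
28^12 ≡ 16
28^18 ≡ 45
28^27 ≡ 108
28^36 ≡ 63
28^54 ≡ 1
The order of 28 is 54, so the subgroup it generates has 54 elements.
The index is φ(109) / ord(28) = 108 / 54 = 2.

2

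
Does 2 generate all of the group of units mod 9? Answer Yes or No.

φ(9) = φ(3^2) = 3·(3−1) = 6 = 2 · 3.
2 is a primitive root mod 9 iff 2^(φ(9)/q) ≢ 1 for every prime q | φ(9), i.e. q ∈ {2, 3}.
2^3 ≡ 8 (mod 9)  [q = 2: ≢ 1 ✓]
2^2 ≡ 4 (mod 9)  [q = 3: ≢ 1 ✓]
Every test exponent gives a nontrivial residue, hence 2 generates the full group.

Yes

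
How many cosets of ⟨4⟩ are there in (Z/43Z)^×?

6

The order of 4 must divide φ(43) = 43 − 1 = 42 = 2 · 3 · 7.
Divisors of 42: 1, 2, 3, 6, 7, 14, 21, 42.
Evaluate successive powers at the divisors of 42:
4^1 ≡ 4 (mod 43)
4^2 ≡ 16 (mod 43)
4^3 ≡ 21 (mod 43)
4^6 ≡ 11 (mod 43)
4^7 ≡ 1 (mod 43) ✓
Thus |⟨4⟩| = ord(4) = 7.
Index = |(Z/43Z)^×| / |⟨4⟩| = 42 / 7 = 6.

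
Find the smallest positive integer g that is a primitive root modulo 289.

φ(289) = φ(17^2) = 17·(17−1) = 272 = 2^4 · 17.
Test candidates g = 2, 3, … against the prime factors q ∈ {2, 17} of φ(289): g is a generator iff g^(272/q) ≢ 1 for every such q.
g = 2: 2^136 ≡ 1 — hits 1, so not a primitive root.
g = 3: 3^136 ≡ 288; 3^16 ≡ 171 — none is 1, so 3 is a primitive root.
So 3 is the smallest generator of (Z/289Z)^×.

3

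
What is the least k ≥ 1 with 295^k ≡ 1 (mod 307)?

Since 295 ∈ (Z/307Z)^×, its order divides φ(307) = 307 − 1 = 306 = 2 · 3^2 · 17.
Divisors of 306: 1, 2, 3, 6, 9, 17, 18, 34, 51, 102, 153, 306.
Check 295^d mod 307 for each divisor in increasing order:
295^1 ≡ 295
295^2 ≡ 144
295^3 ≡ 114
295^6 ≡ 102
295^9 ≡ 269
295^17 ≡ 289
295^18 ≡ 216
295^34 ≡ 17
295^51 ≡ 1
So ord_307(295) = 51.

51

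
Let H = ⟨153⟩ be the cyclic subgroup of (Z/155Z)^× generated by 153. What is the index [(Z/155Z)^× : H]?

Since 153 ∈ (Z/155Z)^×, its order divides φ(155) = φ(5·31) = (5−1)·(31−1) = 4·30 = 120 = 2^3 · 3 · 5.
Divisors of 120: 1, 2, 3, 4, 5, 6, 8, 10, 12, 15, 20, 24, 30, 40, 60, 120.
Test each divisor d:
153^1 ≡ 153
153^2 ≡ 4
153^3 ≡ 147
153^4 ≡ 16
153^5 ≡ 123
153^6 ≡ 64
153^8 ≡ 101
153^10 ≡ 94
153^12 ≡ 66
153^15 ≡ 92
153^20 ≡ 1
So ord_155(153) = 20, hence |⟨153⟩| = 20.
Index = |(Z/155Z)^×| / |⟨153⟩| = 120 / 20 = 6.

6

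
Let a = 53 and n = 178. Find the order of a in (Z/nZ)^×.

44

Since 53 ∈ (Z/178Z)^×, its order divides φ(178) = φ(2)·φ(89) = 1·88 = 88 = 2^3 · 11.
Divisors of 88: 1, 2, 4, 8, 11, 22, 44, 88.
Evaluate successive powers at the divisors of 88:
53^1 ≡ 53 (mod 178)
53^2 ≡ 139 (mod 178)
53^4 ≡ 97 (mod 178)
53^8 ≡ 153 (mod 178)
53^11 ≡ 55 (mod 178)
53^22 ≡ 177 (mod 178)
53^44 ≡ 1 (mod 178) ✓
Hence ord(53) = 44.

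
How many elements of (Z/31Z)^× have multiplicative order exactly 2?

φ(31) = 31 − 1 = 30 = 2 · 3 · 5.
(Z/31Z)^× is cyclic (|G| = 30); a cyclic group of order m has exactly φ(d) elements of each order d | m, and none otherwise.
2 | 30, and φ(2) = 2 − 1 = 1.

1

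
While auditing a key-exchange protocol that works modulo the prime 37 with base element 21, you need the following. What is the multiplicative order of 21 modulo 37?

Since 21 ∈ (Z/37Z)^×, its order divides φ(37) = 37 − 1 = 36 = 2^2 · 3^2.
Divisors of 36: 1, 2, 3, 4, 6, 9, 12, 18, 36.
Evaluate successive powers at the divisors of 36:
21^1 ≡ 21 (mod 37)
21^2 ≡ 34 (mod 37)
21^3 ≡ 11 (mod 37)
21^4 ≡ 9 (mod 37)
21^6 ≡ 10 (mod 37)
21^9 ≡ 36 (mod 37)
21^12 ≡ 26 (mod 37)
21^18 ≡ 1 (mod 37) ✓
Hence ord(21) = 18.

18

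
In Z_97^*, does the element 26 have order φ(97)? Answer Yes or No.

Yes

φ(97) = 97 − 1 = 96 = 2^5 · 3.
It suffices to check that the order of 26 is not a proper divisor of 96: compute 26^(96/q) for q ∈ {2, 3}.
26^48 ≡ 96 (mod 97)  [q = 2: ≢ 1 ✓]
26^32 ≡ 61 (mod 97)  [q = 3: ≢ 1 ✓]
None equal 1, so ord_97(26) = 96: 26 is a primitive root.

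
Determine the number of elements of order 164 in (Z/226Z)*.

0

φ(226) = φ(2)·φ(113) = 1·112 = 112 = 2^4 · 7.
(Z/226Z)^× is cyclic (|G| = 112); a cyclic group of order m has exactly φ(d) elements of each order d | m, and none otherwise.
Since 164 ∤ 112, the count is 0.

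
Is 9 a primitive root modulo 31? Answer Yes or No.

No

φ(31) = 31 − 1 = 30 = 2 · 3 · 5.
An element g generates (Z/31Z)^× iff g^(30/q) ≢ 1 (mod 31) for each prime q ∈ {2, 3, 5}.
9^15 ≡ 1 (mod 31)  [q = 2: ≡ 1 ✗]
9^10 ≡ 5 (mod 31)  [q = 3: ≢ 1 ✓]
9^6 ≡ 8 (mod 31)  [q = 5: ≢ 1 ✓]
Since 9^15 ≡ 1, the order of 9 divides 15 < 30, so 9 is not a primitive root.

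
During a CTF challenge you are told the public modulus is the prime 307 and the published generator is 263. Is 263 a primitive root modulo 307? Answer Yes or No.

Yes

φ(307) = 307 − 1 = 306 = 2 · 3^2 · 17.
Test 263^(306/q) mod 307 for each prime factor q of 306:
263^153 ≡ 306 (mod 307)  [q = 2: ≢ 1 ✓]
263^102 ≡ 289 (mod 307)  [q = 3: ≢ 1 ✓]
263^18 ≡ 24 (mod 307)  [q = 17: ≢ 1 ✓]
Every test exponent gives a nontrivial residue, hence 263 generates the full group.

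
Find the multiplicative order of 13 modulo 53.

13

ord(13) | φ(53) = 53 − 1 = 52 = 2^2 · 13.
Divisors of 52: 1, 2, 4, 13, 26, 52.
Check 13^d mod 53 for each divisor in increasing order:
13^1 ≡ 13 (mod 53)
13^2 ≡ 10 (mod 53)
13^4 ≡ 47 (mod 53)
13^13 ≡ 1 (mod 53) ✓
The smallest such exponent is 13, so the order of 13 is 13.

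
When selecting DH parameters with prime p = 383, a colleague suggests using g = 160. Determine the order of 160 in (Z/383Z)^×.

382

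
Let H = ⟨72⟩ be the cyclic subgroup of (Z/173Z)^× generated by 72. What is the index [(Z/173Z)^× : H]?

1

By Lagrange's theorem, ord_173(72) divides φ(173) = 173 − 1 = 172 = 2^2 · 43.
Divisors of 172: 1, 2, 4, 43, 86, 172.
Check 72^d mod 173 for each divisor in increasing order:
72^1 ≡ 72
72^2 ≡ 167
72^4 ≡ 36
72^43 ≡ 80
72^86 ≡ 172
72^172 ≡ 1
The order of 72 is 172, so the subgroup it generates has 172 elements.
Index = |(Z/173Z)^×| / |⟨72⟩| = 172 / 172 = 1.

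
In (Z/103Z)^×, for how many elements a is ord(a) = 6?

2

φ(103) = 103 − 1 = 102 = 2 · 3 · 17.
(Z/103Z)^× is cyclic (|G| = 102); a cyclic group of order m has exactly φ(d) elements of each order d | m, and none otherwise.
6 = 2 · 3 divides 102, and φ(6) = 2.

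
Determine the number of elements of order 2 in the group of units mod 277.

1

φ(277) = 277 − 1 = 276 = 2^2 · 3 · 23.
Since (Z/277Z)^× is cyclic of order 276, the number of elements of order d is φ(d) when d | 276 and 0 otherwise.
2 | 276, and φ(2) = 2 − 1 = 1.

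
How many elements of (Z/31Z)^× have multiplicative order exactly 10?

4

φ(31) = 31 − 1 = 30 = 2 · 3 · 5.
In a cyclic group of order 30, there are φ(d) elements of order d for each divisor d of 30, and zero for non-divisors.
10 = 2 · 5 divides 30, and φ(10) = 4.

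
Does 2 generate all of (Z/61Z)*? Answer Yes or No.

Yes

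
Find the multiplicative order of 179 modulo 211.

21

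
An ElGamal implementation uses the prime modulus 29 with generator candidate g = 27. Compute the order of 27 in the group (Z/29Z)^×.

By Lagrange's theorem, ord_29(27) divides φ(29) = 29 − 1 = 28 = 2^2 · 7.
Divisors of 28: 1, 2, 4, 7, 14, 28.
Evaluate successive powers at the divisors of 28:
27^1 ≡ 27
27^2 ≡ 4
27^4 ≡ 16
27^7 ≡ 17
27^14 ≡ 28
27^28 ≡ 1
Hence ord(27) = 28.

28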